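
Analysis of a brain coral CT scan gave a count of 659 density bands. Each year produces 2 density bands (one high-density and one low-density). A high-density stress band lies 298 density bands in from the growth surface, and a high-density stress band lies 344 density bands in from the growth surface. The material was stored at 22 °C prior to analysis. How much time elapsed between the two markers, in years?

344 − 298 = 46 density bands lie between the two events.
With 2 density bands per year, 46 / 2 = 23 years.

23 years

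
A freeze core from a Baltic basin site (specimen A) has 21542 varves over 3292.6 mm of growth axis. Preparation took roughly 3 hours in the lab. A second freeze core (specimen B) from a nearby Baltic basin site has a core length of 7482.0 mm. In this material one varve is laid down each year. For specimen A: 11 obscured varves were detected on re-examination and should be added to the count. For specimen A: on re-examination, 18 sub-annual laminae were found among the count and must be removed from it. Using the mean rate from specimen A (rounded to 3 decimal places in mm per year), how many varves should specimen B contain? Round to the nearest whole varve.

48902 varves

Specimen A: true varve count = 21542 − 18 + 11 = 21535.
A: Mean rate = 3292.6 mm / 21535 years ≈ 0.153 mm/year.
For B, 7482.0 / 0.153 = 48901.96 years ≈ 48902 varves.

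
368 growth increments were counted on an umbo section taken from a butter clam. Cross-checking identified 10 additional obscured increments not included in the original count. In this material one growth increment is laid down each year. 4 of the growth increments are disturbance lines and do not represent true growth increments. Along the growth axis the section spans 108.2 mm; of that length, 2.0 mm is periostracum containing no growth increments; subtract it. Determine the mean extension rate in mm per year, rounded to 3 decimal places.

After corrections the count is 368 − 4 + 10 = 374 growth increments.
Removing the 2.0 mm offcut leaves 108.2 − 2.0 = 106.2 mm.
106.2 mm over 374 years gives 106.2 / 374 ≈ 0.284 mm per year.

0.284 mm per year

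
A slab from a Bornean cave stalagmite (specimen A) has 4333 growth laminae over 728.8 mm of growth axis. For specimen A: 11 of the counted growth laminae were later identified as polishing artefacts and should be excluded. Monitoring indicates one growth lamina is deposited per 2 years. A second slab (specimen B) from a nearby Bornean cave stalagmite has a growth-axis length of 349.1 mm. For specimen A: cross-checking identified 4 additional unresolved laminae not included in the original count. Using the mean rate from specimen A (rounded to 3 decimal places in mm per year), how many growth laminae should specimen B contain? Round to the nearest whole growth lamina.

2078 growth laminae

Specimen A: after corrections the count is 4333 − 11 + 4 = 4326 growth laminae.
Specimen A: at 2 years per growth lamina, 4326 × 2 = 8652 years.
A: Extension rate ≈ 728.8 / 8652 = 0.084 mm/year.
For B, 349.1 / 0.084 = 4155.95 years; at 2 years per growth lamina that is 4155.95 / 2 ≈ 2078 growth laminae.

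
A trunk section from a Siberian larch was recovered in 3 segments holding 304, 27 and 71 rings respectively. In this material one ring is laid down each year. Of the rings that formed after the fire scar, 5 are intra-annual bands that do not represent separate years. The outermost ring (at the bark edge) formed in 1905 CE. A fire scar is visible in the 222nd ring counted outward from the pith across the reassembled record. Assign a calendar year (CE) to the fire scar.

Total rings = 304 + 27 + 71 = 402.
Between ring 222 and the bark edge there are 402 − 222 = 180 rings.
Removing the 5 false rings leaves 180 − 5 = 175 true rings beyond the fire scar.
Counting back 175 years from 1905 CE places the fire scar in 1905 − 175 = 1730 CE.

1730 CE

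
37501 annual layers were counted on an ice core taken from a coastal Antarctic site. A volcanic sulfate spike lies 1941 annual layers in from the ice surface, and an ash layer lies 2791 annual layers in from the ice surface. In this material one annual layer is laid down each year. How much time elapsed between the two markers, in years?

850 years

The two markers are separated by 2791 − 1941 = 850 annual layers.
That is 850 years at one annual layer per year.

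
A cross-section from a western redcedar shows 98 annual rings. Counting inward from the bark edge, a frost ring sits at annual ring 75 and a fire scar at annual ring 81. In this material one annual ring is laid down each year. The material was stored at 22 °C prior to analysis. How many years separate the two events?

6 years

81 − 75 = 6 annual rings lie between the two events.
At one annual ring per year, 6 years elapsed between them.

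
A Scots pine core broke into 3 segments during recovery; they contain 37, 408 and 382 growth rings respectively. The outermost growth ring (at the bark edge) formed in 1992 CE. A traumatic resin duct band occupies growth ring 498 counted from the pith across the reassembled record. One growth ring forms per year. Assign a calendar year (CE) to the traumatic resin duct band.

1663 CE

Total growth rings = 37 + 408 + 382 = 827.
Between growth ring 498 and the bark edge there are 827 − 498 = 329 growth rings.
The growth ring at the bark edge is 1992 CE, so the traumatic resin duct band dates to 1992 − 329 = 1663 CE.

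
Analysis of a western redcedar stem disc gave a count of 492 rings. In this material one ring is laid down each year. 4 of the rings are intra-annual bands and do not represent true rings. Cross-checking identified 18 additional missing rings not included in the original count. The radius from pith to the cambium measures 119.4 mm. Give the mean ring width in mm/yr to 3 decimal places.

0.236 mm/yr

Correcting the raw count gives 492 − 4 + 18 = 506 true rings.
Mean rate = 119.4 mm / 506 years ≈ 0.236 mm/yr.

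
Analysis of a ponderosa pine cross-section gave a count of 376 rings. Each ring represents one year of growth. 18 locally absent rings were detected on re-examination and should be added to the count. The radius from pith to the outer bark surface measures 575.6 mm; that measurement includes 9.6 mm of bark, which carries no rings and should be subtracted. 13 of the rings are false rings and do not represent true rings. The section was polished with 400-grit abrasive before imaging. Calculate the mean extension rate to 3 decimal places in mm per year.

Correcting the raw count gives 376 − 13 + 18 = 381 true rings.
Net length = 575.6 − 9.6 = 566.0 mm.
Mean rate = 566.0 mm / 381 years ≈ 1.486 mm per year.

1.486 mm per year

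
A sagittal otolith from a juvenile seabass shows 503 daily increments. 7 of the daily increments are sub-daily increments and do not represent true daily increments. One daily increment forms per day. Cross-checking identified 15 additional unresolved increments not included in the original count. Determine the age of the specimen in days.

True daily increment count = 503 − 7 + 15 = 511.
With a one-to-one daily increment periodicity this is 511 days.

511 days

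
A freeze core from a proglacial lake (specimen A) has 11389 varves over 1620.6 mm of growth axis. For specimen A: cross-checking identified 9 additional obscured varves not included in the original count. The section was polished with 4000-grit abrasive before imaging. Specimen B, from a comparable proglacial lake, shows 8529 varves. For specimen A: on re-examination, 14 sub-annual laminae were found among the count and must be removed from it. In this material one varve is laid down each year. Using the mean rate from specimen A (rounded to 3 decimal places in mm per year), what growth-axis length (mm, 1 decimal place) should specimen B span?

Specimen A: correcting the raw count gives 11389 − 14 + 9 = 11384 true varves.
A: 1620.6 mm over 11384 years gives 1620.6 / 11384 ≈ 0.142 mm/year.
B's length ≈ 0.142 × 8529 = 1211.1 mm.

1211.1 mm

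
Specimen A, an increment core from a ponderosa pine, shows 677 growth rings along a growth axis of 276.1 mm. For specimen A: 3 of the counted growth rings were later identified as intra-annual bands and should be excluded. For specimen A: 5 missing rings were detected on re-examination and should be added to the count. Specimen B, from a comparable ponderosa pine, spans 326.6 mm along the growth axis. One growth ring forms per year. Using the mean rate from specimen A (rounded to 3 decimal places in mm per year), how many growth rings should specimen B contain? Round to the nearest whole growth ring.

Specimen A: adjusted count: 677 − 3 + 5 = 679 growth rings.
A: Extension rate ≈ 276.1 / 679 = 0.407 mm/year.
B spans 326.6 / 0.407 = 802.46 years ≈ 802 growth rings.

802 growth rings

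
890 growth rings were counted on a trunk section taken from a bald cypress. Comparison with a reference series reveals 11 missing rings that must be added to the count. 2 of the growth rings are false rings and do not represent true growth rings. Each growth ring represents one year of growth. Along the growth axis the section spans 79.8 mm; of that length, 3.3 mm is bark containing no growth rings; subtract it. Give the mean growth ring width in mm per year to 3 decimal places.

True growth ring count = 890 − 2 + 11 = 899.
The growth record spans 79.8 − 3.3 = 76.5 mm.
76.5 mm over 899 years gives 76.5 / 899 ≈ 0.085 mm per year.

0.085 mm per year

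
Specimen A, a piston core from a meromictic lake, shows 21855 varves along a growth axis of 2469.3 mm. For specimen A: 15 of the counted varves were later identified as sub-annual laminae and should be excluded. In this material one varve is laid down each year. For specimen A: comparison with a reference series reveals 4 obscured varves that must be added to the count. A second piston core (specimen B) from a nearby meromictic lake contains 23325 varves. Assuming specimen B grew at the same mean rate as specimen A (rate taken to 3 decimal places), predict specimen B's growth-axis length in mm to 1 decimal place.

Specimen A: adjusted count: 21855 − 15 + 4 = 21844 varves.
A: Mean rate = 2469.3 mm / 21844 years ≈ 0.113 mm/year.
Length of B = 0.113 × 23325 = 2635.7 mm.

2635.7 mm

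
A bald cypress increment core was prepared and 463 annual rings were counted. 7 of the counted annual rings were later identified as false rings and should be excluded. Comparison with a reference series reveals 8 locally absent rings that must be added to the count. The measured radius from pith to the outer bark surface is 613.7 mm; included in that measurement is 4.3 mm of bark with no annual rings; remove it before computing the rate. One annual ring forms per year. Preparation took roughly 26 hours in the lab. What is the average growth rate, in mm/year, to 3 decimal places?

Adjusted count: 463 − 7 + 8 = 464 annual rings.
Removing the 4.3 mm offcut leaves 613.7 − 4.3 = 609.4 mm.
Mean rate = 609.4 mm / 464 years ≈ 1.313 mm/year.

1.313 mm/year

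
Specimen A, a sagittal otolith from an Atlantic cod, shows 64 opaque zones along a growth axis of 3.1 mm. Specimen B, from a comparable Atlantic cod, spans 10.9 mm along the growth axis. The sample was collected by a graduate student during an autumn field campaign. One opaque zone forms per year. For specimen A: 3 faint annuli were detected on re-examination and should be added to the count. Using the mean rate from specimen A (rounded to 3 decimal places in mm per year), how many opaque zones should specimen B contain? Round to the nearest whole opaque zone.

Specimen A: true opaque zone count = 64 + 3 = 67.
A: 3.1 mm over 67 years gives 3.1 / 67 ≈ 0.046 mm/yr.
For B, 10.9 / 0.046 = 236.96 years ≈ 237 opaque zones.

237 opaque zones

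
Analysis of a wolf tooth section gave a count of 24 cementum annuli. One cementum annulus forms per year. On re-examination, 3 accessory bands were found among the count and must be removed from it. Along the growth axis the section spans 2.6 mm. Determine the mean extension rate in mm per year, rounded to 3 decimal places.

0.124 mm per year

Correcting the raw count gives 24 − 3 = 21 true cementum annuli.
Mean rate = 2.6 mm / 21 years ≈ 0.124 mm per year.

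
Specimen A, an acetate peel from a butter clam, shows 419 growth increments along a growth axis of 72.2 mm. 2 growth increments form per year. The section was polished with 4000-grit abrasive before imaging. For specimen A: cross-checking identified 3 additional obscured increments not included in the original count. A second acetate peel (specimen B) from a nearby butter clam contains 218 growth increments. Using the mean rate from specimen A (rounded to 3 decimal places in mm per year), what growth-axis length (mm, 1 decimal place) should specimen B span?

37.3 mm

Specimen A: correcting the raw count gives 419 + 3 = 422 true growth increments.
Specimen A: 422 growth increments at 2 per year is 422 / 2 = 211 years.
A: Mean rate = 72.2 mm / 211 years ≈ 0.342 mm/yr.
Specimen B: dividing by 2 growth increments per year: 218 / 2 = 109 years. For B, 0.342 mm/year × 109 years = 37.3 mm.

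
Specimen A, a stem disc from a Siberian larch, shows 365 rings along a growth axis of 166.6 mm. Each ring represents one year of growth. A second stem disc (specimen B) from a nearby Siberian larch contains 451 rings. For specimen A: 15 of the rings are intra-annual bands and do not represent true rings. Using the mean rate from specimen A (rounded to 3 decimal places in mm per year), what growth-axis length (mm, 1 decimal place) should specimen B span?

Specimen A: correcting the raw count gives 365 − 15 = 350 true rings.
A: 166.6 mm over 350 years gives 166.6 / 350 ≈ 0.476 mm/yr.
B's length ≈ 0.476 × 451 = 214.7 mm.

214.7 mm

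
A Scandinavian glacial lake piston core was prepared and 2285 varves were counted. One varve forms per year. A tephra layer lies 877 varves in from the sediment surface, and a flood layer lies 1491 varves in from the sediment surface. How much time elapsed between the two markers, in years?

Separation: 1491 − 877 = 614 varves.
At one varve per year, 614 years elapsed between them.

614 years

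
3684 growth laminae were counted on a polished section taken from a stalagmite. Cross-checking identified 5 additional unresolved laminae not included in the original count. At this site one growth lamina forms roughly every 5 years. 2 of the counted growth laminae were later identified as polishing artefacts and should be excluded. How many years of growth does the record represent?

After corrections the count is 3684 − 2 + 5 = 3687 growth laminae.
At 5 years per growth lamina, 3687 × 5 = 18435 years.

18435 years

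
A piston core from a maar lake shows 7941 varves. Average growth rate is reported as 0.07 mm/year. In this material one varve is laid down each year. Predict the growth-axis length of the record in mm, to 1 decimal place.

7941 years of growth are recorded.
Length ≈ 0.07 × 7941 = 555.9 mm.

555.9 mm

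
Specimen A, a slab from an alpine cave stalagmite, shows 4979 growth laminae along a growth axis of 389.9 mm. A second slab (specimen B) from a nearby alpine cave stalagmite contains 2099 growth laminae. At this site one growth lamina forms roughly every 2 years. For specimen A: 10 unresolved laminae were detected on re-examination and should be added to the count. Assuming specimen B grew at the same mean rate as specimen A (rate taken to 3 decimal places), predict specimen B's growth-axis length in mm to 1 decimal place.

163.7 mm

Specimen A: true growth lamina count = 4979 + 10 = 4989.
Specimen A: 4989 growth laminae at 2 years each span 4989 × 2 = 9978 years.
A: Extension rate ≈ 389.9 / 9978 = 0.039 mm/yr.
Specimen B: multiplying by 2 years per growth lamina: 2099 × 2 = 4198 years. B's length ≈ 0.039 × 4198 = 163.7 mm.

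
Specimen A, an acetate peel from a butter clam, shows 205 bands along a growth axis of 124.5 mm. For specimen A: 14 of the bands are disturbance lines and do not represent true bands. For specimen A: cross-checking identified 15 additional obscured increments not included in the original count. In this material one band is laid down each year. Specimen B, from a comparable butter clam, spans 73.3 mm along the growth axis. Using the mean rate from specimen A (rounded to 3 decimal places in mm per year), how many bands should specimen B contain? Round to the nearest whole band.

Specimen A: adjusted count: 205 − 14 + 15 = 206 bands.
A: Extension rate ≈ 124.5 / 206 = 0.604 mm per year.
For B, 73.3 / 0.604 = 121.36 years ≈ 121 bands.

121 bands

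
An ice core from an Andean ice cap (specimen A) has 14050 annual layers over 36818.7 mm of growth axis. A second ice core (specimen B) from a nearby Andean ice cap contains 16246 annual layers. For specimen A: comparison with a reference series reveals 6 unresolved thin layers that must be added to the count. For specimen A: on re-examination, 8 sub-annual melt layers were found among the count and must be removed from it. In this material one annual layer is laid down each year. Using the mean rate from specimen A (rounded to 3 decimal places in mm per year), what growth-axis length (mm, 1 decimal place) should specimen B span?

Specimen A: correcting the raw count gives 14050 − 8 + 6 = 14048 true annual layers.
A: Mean rate = 36818.7 mm / 14048 years ≈ 2.621 mm per year.
Length of B = 2.621 × 16246 = 42580.8 mm.

42580.8 mm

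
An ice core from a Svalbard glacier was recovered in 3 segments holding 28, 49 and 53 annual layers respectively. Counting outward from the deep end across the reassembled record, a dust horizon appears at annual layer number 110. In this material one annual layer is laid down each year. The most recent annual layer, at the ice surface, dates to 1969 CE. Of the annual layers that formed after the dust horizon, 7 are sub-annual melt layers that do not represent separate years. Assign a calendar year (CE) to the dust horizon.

1956 CE

Total annual layers = 28 + 49 + 53 = 130.
130 − 110 = 20 annual layers lie beyond the dust horizon toward the ice surface.
20 − 7 false = 13 true annual layers after the dust horizon.
Counting back 13 years from 1969 CE places the dust horizon in 1969 − 13 = 1956 CE.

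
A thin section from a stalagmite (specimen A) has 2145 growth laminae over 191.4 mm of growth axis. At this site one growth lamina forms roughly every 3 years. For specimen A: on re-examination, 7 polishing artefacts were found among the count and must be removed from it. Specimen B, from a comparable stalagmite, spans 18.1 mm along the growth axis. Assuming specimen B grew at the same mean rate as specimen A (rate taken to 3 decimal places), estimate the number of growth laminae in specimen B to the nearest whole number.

Specimen A: correcting the raw count gives 2145 − 7 = 2138 true growth laminae.
Specimen A: 2138 growth laminae at 3 years each span 2138 × 3 = 6414 years.
A: Extension rate ≈ 191.4 / 6414 = 0.030 mm/year.
B spans 18.1 / 0.030 = 603.33 years; at 3 years per growth lamina that is 603.33 / 3 ≈ 201 growth laminae.

201 growth laminae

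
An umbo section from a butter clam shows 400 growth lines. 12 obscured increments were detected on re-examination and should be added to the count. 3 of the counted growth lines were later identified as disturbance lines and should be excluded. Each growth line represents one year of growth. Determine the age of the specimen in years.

After corrections the count is 400 − 3 + 12 = 409 growth lines.
One growth line per year makes the duration 409 years.

409 yr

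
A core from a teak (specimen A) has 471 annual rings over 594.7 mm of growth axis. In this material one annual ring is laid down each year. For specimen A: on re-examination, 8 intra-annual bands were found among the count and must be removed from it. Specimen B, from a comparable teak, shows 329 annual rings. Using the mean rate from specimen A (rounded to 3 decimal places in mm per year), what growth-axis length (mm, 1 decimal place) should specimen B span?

422.4 mm

Specimen A: after corrections the count is 471 − 8 = 463 annual rings.
A: Extension rate ≈ 594.7 / 463 = 1.284 mm per year.
Length of B = 1.284 × 329 = 422.4 mm.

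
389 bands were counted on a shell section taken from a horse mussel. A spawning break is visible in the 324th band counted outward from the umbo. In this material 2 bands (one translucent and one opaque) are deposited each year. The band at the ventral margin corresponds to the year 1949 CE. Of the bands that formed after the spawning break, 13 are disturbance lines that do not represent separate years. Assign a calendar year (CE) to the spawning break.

1923 CE

Between band 324 and the ventral margin there are 389 − 324 = 65 bands.
Removing the 13 false bands leaves 65 − 13 = 52 true bands beyond the spawning break.
Dividing by 2 bands per year: 52 / 2 = 26 years.
1949 − 26 = 1923 CE.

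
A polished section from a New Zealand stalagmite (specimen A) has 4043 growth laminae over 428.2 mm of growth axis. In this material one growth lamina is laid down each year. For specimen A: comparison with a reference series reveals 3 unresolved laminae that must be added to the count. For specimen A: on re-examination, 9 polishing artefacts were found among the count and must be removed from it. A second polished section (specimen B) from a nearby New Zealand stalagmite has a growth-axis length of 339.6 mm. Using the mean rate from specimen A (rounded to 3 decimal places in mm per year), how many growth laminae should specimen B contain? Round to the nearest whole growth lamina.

3204 growth laminae

Specimen A: true growth lamina count = 4043 − 9 + 3 = 4037.
A: Extension rate ≈ 428.2 / 4037 = 0.106 mm/year.
Specimen B: 339.6 mm / 0.106 mm per year = 3203.77 years ≈ 3204 growth laminae.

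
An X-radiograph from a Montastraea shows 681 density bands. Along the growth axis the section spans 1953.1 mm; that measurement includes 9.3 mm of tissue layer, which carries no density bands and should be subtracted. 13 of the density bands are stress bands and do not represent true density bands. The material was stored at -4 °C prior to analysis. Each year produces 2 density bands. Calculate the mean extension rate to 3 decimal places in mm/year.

Adjusted count: 681 − 13 = 668 density bands.
668 density bands at 2 per year is 668 / 2 = 334 years.
Removing the 9.3 mm offcut leaves 1953.1 − 9.3 = 1943.8 mm.
1943.8 mm over 334 years gives 1943.8 / 334 ≈ 5.820 mm/year.

5.820 mm/year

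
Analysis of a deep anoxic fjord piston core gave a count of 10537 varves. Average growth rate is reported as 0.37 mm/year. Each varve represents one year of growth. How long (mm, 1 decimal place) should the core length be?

3898.7 mm

10537 years of growth are recorded.
Length ≈ 0.37 × 10537 = 3898.7 mm.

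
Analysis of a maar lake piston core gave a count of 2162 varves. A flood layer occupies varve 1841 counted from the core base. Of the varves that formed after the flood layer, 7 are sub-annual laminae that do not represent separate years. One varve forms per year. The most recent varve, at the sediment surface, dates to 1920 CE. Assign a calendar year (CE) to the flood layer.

1606 CE

Between varve 1841 and the sediment surface there are 2162 − 1841 = 321 varves.
321 − 7 false = 314 true varves after the flood layer.
The varve at the sediment surface is 1920 CE, so the flood layer dates to 1920 − 314 = 1606 CE.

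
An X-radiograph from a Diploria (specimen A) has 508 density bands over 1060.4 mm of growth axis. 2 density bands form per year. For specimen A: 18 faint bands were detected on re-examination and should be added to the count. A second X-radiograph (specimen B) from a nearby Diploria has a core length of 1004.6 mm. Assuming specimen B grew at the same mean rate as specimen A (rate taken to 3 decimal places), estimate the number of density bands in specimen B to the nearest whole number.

498 density bands

Specimen A: adjusted count: 508 + 18 = 526 density bands.
Specimen A: dividing by 2 density bands per year: 526 / 2 = 263 years.
A: 1060.4 mm over 263 years gives 1060.4 / 263 ≈ 4.032 mm per year.
Specimen B: 1004.6 mm / 4.032 mm per year = 249.16 years; at 2 density bands per year that is 249.16 × 2 ≈ 498 density bands.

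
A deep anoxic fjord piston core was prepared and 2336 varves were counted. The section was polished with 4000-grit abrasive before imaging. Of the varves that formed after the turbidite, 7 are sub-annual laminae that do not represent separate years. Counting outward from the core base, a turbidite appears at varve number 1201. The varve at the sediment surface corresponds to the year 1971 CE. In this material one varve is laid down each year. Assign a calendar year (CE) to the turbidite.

The turbidite sits at varve 1201 from the core base, so 2336 − 1201 = 1135 varves formed after it.
1135 − 7 false = 1128 true varves after the turbidite.
1971 − 1128 = 843 CE.

843 CE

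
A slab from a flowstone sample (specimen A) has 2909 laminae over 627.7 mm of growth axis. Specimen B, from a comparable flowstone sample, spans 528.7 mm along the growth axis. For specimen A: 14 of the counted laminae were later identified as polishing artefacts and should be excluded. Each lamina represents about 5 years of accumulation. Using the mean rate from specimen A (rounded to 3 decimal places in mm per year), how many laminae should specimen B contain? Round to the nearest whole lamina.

2459 laminae

Specimen A: adjusted count: 2909 − 14 = 2895 laminae.
Specimen A: multiplying by 5 years per lamina: 2895 × 5 = 14475 years.
A: 627.7 mm over 14475 years gives 627.7 / 14475 ≈ 0.043 mm per year.
B spans 528.7 / 0.043 = 12295.35 years; at 5 years per lamina that is 12295.35 / 5 ≈ 2459 laminae.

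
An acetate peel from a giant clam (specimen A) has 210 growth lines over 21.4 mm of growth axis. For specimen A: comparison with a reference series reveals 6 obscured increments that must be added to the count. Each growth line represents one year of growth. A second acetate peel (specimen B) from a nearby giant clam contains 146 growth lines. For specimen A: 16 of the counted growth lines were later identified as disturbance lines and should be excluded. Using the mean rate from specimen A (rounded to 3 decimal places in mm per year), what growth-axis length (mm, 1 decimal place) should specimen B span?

15.6 mm

Specimen A: after corrections the count is 210 − 16 + 6 = 200 growth lines.
A: Mean rate = 21.4 mm / 200 years ≈ 0.107 mm/yr.
B's length ≈ 0.107 × 146 = 15.6 mm.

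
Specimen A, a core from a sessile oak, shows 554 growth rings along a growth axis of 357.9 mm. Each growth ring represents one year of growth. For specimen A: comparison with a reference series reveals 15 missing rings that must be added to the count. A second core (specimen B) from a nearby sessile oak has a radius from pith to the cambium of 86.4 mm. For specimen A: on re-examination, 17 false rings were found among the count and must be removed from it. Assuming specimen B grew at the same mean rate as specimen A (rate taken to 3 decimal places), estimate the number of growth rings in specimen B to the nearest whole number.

133 growth rings

Specimen A: adjusted count: 554 − 17 + 15 = 552 growth rings.
A: 357.9 mm over 552 years gives 357.9 / 552 ≈ 0.648 mm per year.
B spans 86.4 / 0.648 = 133.33 years ≈ 133 growth rings.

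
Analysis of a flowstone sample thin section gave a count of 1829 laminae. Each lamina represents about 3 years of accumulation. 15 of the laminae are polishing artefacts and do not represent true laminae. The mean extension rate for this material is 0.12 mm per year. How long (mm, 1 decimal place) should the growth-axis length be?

653.0 mm

After corrections the count is 1829 − 15 = 1814 laminae.
Multiplying by 3 years per lamina: 1814 × 3 = 5442 years.
Length ≈ 0.12 × 5442 = 653.0 mm.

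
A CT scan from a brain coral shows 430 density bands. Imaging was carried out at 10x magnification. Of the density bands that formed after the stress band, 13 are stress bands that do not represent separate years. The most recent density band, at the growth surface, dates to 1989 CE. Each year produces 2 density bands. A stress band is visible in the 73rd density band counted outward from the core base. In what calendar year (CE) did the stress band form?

1817 CE

430 − 73 = 357 density bands lie beyond the stress band toward the growth surface.
Removing the 13 false density bands leaves 357 − 13 = 344 true density bands beyond the stress band.
With 2 density bands per year, 344 / 2 = 172 years.
The density band at the growth surface is 1989 CE, so the stress band dates to 1989 − 172 = 1817 CE.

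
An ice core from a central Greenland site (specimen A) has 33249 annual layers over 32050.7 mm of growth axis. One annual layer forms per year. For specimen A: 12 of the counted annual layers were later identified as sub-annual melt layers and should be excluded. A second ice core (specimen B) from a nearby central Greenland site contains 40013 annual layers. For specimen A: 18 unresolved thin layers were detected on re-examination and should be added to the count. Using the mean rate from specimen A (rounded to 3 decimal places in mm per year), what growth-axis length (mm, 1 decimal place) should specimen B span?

38572.5 mm

Specimen A: after corrections the count is 33249 − 12 + 18 = 33255 annual layers.
A: 32050.7 mm over 33255 years gives 32050.7 / 33255 ≈ 0.964 mm per year.
For B, 0.964 mm/year × 40013 years = 38572.5 mm.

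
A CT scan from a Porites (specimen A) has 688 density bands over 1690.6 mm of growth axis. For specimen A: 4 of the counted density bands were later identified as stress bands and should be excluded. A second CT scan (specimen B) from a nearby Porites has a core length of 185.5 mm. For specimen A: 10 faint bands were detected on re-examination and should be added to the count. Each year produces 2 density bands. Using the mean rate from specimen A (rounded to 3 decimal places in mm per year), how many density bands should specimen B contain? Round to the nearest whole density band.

Specimen A: after corrections the count is 688 − 4 + 10 = 694 density bands.
Specimen A: dividing by 2 density bands per year: 694 / 2 = 347 years.
A: Mean rate = 1690.6 mm / 347 years ≈ 4.872 mm/yr.
B spans 185.5 / 4.872 = 38.07 years; at 2 density bands per year that is 38.07 × 2 ≈ 76 density bands.

76 density bands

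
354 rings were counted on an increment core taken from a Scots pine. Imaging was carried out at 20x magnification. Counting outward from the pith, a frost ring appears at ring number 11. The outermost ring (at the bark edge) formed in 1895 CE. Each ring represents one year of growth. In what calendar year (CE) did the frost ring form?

1552 CE

Between ring 11 and the bark edge there are 354 − 11 = 343 rings.
The ring at the bark edge is 1895 CE, so the frost ring dates to 1895 − 343 = 1552 CE.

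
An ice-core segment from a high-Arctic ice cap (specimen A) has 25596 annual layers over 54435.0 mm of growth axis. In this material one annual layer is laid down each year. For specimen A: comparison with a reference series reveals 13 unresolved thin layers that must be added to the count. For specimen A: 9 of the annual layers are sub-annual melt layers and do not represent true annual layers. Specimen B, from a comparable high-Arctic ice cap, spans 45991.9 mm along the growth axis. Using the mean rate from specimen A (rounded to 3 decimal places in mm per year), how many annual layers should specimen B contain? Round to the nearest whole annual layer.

21633 annual layers

Specimen A: adjusted count: 25596 − 9 + 13 = 25600 annual layers.
A: Mean rate = 54435.0 mm / 25600 years ≈ 2.126 mm/yr.
B spans 45991.9 / 2.126 = 21633.07 years ≈ 21633 annual layers.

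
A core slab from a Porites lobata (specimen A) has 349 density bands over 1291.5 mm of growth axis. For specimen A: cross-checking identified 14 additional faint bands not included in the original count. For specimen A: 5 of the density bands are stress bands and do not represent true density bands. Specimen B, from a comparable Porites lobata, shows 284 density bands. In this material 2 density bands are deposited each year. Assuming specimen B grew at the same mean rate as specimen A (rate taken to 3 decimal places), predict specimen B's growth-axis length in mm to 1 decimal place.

Specimen A: adjusted count: 349 − 5 + 14 = 358 density bands.
Specimen A: with 2 density bands per year, 358 / 2 = 179 years.
A: Extension rate ≈ 1291.5 / 179 = 7.215 mm/year.
Specimen B: with 2 density bands per year, 284 / 2 = 142 years. Length of B = 7.215 × 142 = 1024.5 mm.

1024.5 mm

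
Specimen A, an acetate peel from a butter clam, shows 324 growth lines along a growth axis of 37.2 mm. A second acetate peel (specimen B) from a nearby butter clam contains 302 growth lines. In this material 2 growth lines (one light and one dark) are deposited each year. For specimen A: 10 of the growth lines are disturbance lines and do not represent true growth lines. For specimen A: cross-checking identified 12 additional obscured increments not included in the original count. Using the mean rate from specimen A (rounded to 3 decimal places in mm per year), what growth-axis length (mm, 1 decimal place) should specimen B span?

34.4 mm

Specimen A: after corrections the count is 324 − 10 + 12 = 326 growth lines.
Specimen A: with 2 growth lines per year, 326 / 2 = 163 years.
A: 37.2 mm over 163 years gives 37.2 / 163 ≈ 0.228 mm/yr.
Specimen B: dividing by 2 growth lines per year: 302 / 2 = 151 years. For B, 0.228 mm/year × 151 years = 34.4 mm.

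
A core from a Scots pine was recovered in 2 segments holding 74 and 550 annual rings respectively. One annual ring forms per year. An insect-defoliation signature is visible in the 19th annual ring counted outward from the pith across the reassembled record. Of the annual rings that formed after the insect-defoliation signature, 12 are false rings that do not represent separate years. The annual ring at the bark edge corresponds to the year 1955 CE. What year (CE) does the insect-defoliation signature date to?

Total annual rings = 74 + 550 = 624.
624 − 19 = 605 annual rings lie beyond the insect-defoliation signature toward the bark edge.
Excluding 12 false annual rings: 605 − 12 = 593.
The annual ring at the bark edge is 1955 CE, so the insect-defoliation signature dates to 1955 − 593 = 1362 CE.

1362 CE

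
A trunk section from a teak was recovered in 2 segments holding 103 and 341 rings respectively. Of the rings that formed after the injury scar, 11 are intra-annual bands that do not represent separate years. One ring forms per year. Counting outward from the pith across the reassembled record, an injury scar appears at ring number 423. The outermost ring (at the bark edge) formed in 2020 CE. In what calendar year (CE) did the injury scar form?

Total rings = 103 + 341 = 444.
The injury scar sits at ring 423 from the pith, so 444 − 423 = 21 rings formed after it.
21 − 11 false = 10 true rings after the injury scar.
Counting back 10 years from 2020 CE places the injury scar in 2020 − 10 = 2010 CE.

2010 CE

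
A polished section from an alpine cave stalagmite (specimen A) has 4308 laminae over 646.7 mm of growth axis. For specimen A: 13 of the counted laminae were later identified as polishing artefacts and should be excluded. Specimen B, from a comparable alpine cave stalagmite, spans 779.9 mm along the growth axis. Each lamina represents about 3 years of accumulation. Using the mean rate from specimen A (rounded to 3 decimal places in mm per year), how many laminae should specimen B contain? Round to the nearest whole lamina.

Specimen A: true lamina count = 4308 − 13 = 4295.
Specimen A: 4295 laminae at 3 years each span 4295 × 3 = 12885 years.
A: Extension rate ≈ 646.7 / 12885 = 0.050 mm/year.
Specimen B: 779.9 mm / 0.050 mm per year = 15598.00 years; at 3 years per lamina that is 15598.00 / 3 ≈ 5199 laminae.

5199 laminae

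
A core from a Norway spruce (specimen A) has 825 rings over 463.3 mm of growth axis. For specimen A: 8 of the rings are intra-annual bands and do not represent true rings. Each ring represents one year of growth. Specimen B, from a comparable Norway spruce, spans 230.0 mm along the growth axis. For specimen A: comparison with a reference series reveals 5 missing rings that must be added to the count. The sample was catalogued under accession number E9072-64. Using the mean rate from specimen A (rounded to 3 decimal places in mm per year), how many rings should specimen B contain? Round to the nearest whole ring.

Specimen A: correcting the raw count gives 825 − 8 + 5 = 822 true rings.
A: Mean rate = 463.3 mm / 822 years ≈ 0.564 mm/year.
Specimen B: 230.0 mm / 0.564 mm per year = 407.80 years ≈ 408 rings.

408 rings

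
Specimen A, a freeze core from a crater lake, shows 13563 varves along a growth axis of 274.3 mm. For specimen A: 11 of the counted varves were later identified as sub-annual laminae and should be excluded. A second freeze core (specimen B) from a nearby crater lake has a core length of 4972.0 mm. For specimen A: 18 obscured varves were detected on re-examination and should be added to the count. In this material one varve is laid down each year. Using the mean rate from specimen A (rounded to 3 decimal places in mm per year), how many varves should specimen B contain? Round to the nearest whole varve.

248600 varves

Specimen A: adjusted count: 13563 − 11 + 18 = 13570 varves.
A: 274.3 mm over 13570 years gives 274.3 / 13570 ≈ 0.020 mm/year.
For B, 4972.0 / 0.020 = 248600.00 years ≈ 248600 varves.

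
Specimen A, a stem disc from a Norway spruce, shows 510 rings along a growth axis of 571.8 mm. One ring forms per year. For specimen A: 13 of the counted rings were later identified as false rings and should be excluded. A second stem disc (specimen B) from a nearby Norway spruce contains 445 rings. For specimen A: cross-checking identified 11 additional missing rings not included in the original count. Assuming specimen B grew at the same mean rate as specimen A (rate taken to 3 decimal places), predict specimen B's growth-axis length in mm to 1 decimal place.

501.1 mm

Specimen A: after corrections the count is 510 − 13 + 11 = 508 rings.
A: Mean rate = 571.8 mm / 508 years ≈ 1.126 mm/year.
For B, 1.126 mm/year × 445 years = 501.1 mm.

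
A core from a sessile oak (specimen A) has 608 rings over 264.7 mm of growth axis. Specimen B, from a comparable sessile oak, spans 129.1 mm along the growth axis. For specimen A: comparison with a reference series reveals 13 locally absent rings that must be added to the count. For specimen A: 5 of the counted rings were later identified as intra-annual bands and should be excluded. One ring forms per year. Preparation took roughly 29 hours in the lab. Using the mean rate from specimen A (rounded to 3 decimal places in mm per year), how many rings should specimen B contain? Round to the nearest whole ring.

300 rings

Specimen A: true ring count = 608 − 5 + 13 = 616.
A: 264.7 mm over 616 years gives 264.7 / 616 ≈ 0.430 mm per year.
B spans 129.1 / 0.430 = 300.23 years ≈ 300 rings.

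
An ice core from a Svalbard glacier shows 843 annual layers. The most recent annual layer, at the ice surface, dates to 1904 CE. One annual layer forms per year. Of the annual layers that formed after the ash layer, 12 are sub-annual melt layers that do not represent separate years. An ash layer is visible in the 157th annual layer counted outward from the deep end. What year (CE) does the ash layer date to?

Between annual layer 157 and the ice surface there are 843 − 157 = 686 annual layers.
686 − 12 false = 674 true annual layers after the ash layer.
Counting back 674 years from 1904 CE places the ash layer in 1904 − 674 = 1230 CE.

1230 CE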